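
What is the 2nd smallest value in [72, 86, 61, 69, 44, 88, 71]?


Sort ascending: [44, 61, 69, 71, 72, 86, 88]
The 2nd element (1-indexed) is at index 1.
Value = 61
Final answer: 61


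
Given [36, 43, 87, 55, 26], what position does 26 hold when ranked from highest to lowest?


Sort descending: [87, 55, 43, 36, 26]
Find 26 in the sorted list.
26 is at position 5.
Final answer: 5


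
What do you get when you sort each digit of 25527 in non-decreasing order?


The number 25527 has digits: 2, 5, 5, 2, 7
Sorted: 2, 2, 5, 5, 7
Joining the sorted digits gives the result.
Final answer: 22557


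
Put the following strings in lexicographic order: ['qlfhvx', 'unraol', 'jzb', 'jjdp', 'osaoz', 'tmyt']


Compare strings character by character (the first differing letter decides):
  'jjdp' < 'jzb' since 'j' < 'z' at position 2
  'jzb' < 'osaoz' since 'j' < 'o' at position 1
  'osaoz' < 'qlfhvx' since 'o' < 'q' at position 1
  'qlfhvx' < 'tmyt' since 'q' < 't' at position 1
  'tmyt' < 'unraol' since 't' < 'u' at position 1
Chaining these comparisons gives the alphabetical order.
Final answer: ['jjdp', 'jzb', 'osaoz', 'qlfhvx', 'tmyt', 'unraol']


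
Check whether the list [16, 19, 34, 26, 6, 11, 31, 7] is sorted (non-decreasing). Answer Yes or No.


Check consecutive pairs:
  16 <= 19? True
  19 <= 34? True
  34 <= 26? False
  26 <= 6? False
  6 <= 11? True
  11 <= 31? True
  31 <= 7? False
3 consecutive pair(s) are out of order, so the list is not sorted.
Final answer: No


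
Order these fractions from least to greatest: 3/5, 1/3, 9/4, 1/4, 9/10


Convert to decimal for comparison:
  3/5 = 0.6
  1/3 = 0.3333
  9/4 = 2.25
  1/4 = 0.25
  9/10 = 0.9
Decimals in increasing order: 0.25 < 0.3333 < 0.6 < 0.9 < 2.25
Writing each back as its fraction gives the sorted order.
Final answer: 1/4, 1/3, 3/5, 9/10, 9/4


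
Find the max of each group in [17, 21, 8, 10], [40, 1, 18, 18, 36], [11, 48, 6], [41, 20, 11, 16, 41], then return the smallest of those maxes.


Find max of each group:
  Group 1: [17, 21, 8, 10] -> max = 21
  Group 2: [40, 1, 18, 18, 36] -> max = 40
  Group 3: [11, 48, 6] -> max = 48
  Group 4: [41, 20, 11, 16, 41] -> max = 41
Maxes: [21, 40, 48, 41]
Minimum of maxes = 21
Final answer: 21


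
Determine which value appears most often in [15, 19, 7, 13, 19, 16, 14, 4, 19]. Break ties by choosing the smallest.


Count the frequency of each value:
  4 appears 1 time(s)
  7 appears 1 time(s)
  13 appears 1 time(s)
  14 appears 1 time(s)
  15 appears 1 time(s)
  16 appears 1 time(s)
  19 appears 3 time(s)
Maximum frequency is 3.
Only 19 reaches that frequency, so it is the mode.
Final answer: 19


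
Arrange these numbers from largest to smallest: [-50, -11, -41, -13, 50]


Original list: [-50, -11, -41, -13, 50]
Repeatedly take the largest remaining element:
  Remaining [-50, -11, -41, -13, 50] -> largest is 50
  Remaining [-50, -11, -41, -13] -> largest is -11
  Remaining [-50, -41, -13] -> largest is -13
  Remaining [-50, -41] -> largest is -41
  Remaining [-50] -> largest is -50
Collecting the picks in order gives the descending list.
Final answer: [50, -11, -13, -41, -50]


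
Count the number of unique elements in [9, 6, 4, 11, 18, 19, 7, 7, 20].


List all unique values:
Distinct values: [4, 6, 7, 9, 11, 18, 19, 20]
Count = 8
Final answer: 8


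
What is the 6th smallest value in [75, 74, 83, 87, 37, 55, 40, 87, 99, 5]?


Sort ascending: [5, 37, 40, 55, 74, 75, 83, 87, 87, 99]
The 6th element (1-indexed) is at index 5.
Value = 75
Final answer: 75


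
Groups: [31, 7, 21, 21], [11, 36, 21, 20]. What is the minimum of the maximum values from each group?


Find max of each group:
  Group 1: [31, 7, 21, 21] -> max = 31
  Group 2: [11, 36, 21, 20] -> max = 36
Maxes: [31, 36]
Minimum of maxes = 31
Final answer: 31


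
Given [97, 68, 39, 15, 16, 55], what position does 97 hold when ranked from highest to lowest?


Sort descending: [97, 68, 55, 39, 16, 15]
Find 97 in the sorted list.
97 is at position 1.
Final answer: 1


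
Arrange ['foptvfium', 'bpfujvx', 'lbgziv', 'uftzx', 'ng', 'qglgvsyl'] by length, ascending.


Compute lengths:
  'foptvfium' has length 9
  'bpfujvx' has length 7
  'lbgziv' has length 6
  'uftzx' has length 5
  'ng' has length 2
  'qglgvsyl' has length 8
Lengths in increasing order: 2 < 5 < 6 < 7 < 8 < 9
Listing the words in that order gives the answer.
Final answer: ['ng', 'uftzx', 'lbgziv', 'bpfujvx', 'qglgvsyl', 'foptvfium']


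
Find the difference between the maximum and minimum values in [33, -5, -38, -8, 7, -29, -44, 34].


Maximum value: 34
Minimum value: -44
Range = 34 - (-44) = 78
Final answer: 78


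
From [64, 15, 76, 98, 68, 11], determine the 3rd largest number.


Sort descending: [98, 76, 68, 64, 15, 11]
The 3rd element (1-indexed) is at index 2.
Value = 68
Final answer: 68


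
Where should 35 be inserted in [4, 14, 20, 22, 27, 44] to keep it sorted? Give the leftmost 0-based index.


List is sorted: [4, 14, 20, 22, 27, 44]
We need the leftmost position where 35 can be inserted, i.e. the first index whose element is >= 35 (or the end of the list if none is).
Binary search with low=0, high=6 (0-based indices):
  low=0, high=6, mid=3: a[3]=22 < 35, so low = 4
  low=4, high=6, mid=5: a[5]=44 >= 35, so high = 5
  low=4, high=5, mid=4: a[4]=27 < 35, so low = 5
Now low = high = 5, so the insertion index is 5.
Final answer: 5


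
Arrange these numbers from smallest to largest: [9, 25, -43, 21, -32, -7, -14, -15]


Original list: [9, 25, -43, 21, -32, -7, -14, -15]
Repeatedly take the smallest remaining element:
  Remaining [9, 25, -43, 21, -32, -7, -14, -15] -> smallest is -43
  Remaining [9, 25, 21, -32, -7, -14, -15] -> smallest is -32
  Remaining [9, 25, 21, -7, -14, -15] -> smallest is -15
  Remaining [9, 25, 21, -7, -14] -> smallest is -14
  Remaining [9, 25, 21, -7] -> smallest is -7
  Remaining [9, 25, 21] -> smallest is 9
  Remaining [25, 21] -> smallest is 21
  Remaining [25] -> smallest is 25
Collecting the picks in order gives the sorted list.
Final answer: [-43, -32, -15, -14, -7, 9, 21, 25]


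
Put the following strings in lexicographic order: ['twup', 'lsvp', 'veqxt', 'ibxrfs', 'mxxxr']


Compare strings character by character (the first differing letter decides):
  'ibxrfs' < 'lsvp' since 'i' < 'l' at position 1
  'lsvp' < 'mxxxr' since 'l' < 'm' at position 1
  'mxxxr' < 'twup' since 'm' < 't' at position 1
  'twup' < 'veqxt' since 't' < 'v' at position 1
Chaining these comparisons gives the alphabetical order.
Final answer: ['ibxrfs', 'lsvp', 'mxxxr', 'twup', 'veqxt']


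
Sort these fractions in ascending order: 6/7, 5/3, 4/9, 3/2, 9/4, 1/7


Convert to decimal for comparison:
  6/7 = 0.8571
  5/3 = 1.6667
  4/9 = 0.4444
  3/2 = 1.5
  9/4 = 2.25
  1/7 = 0.1429
Decimals in increasing order: 0.1429 < 0.4444 < 0.8571 < 1.5 < 1.6667 < 2.25
Writing each back as its fraction gives the sorted order.
Final answer: 1/7, 4/9, 6/7, 3/2, 5/3, 9/4


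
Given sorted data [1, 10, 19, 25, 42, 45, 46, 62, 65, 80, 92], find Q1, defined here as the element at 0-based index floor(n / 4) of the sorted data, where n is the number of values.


The list has n = 11 elements.
Q1 index = floor(11 / 4) = floor(2.75) = 2
Counting from index 0 in the sorted data, the element at index 2 is 19.
Final answer: 19


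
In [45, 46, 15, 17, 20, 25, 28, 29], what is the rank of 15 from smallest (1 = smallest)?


Sort ascending: [15, 17, 20, 25, 28, 29, 45, 46]
Find 15 in the sorted list.
15 is at position 1 (1-indexed).
Final answer: 1


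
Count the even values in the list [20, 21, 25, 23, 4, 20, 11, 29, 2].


Check each element:
  20 is even
  21 is odd
  25 is odd
  23 is odd
  4 is even
  20 is even
  11 is odd
  29 is odd
  2 is even
Evens: [20, 4, 20, 2]
Count of evens = 4
Final answer: 4


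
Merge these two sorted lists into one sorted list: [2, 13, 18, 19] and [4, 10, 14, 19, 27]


List A: [2, 13, 18, 19]
List B: [4, 10, 14, 19, 27]
Repeatedly compare the front elements and take the smaller:
  2 vs 4 -> take 2
  13 vs 4 -> take 4
  13 vs 10 -> take 10
  13 vs 14 -> take 13
  18 vs 14 -> take 14
  18 vs 19 -> take 18
  19 vs 19 -> take 19
  A is exhausted; append the rest of B: [19, 27]
Final answer: [2, 4, 10, 13, 14, 18, 19, 19, 27]


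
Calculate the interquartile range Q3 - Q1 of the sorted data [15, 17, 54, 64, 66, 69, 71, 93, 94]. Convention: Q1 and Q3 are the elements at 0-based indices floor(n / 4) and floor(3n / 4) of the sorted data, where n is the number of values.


The data has n = 9 elements.
Q1 index = floor(9 / 4) = floor(2.25) = 2; Q3 index = floor(3 * 9 / 4) = floor(6.75) = 6
Q1 = element at index 2 = 54
Q3 = element at index 6 = 71
IQR = 71 - 54 = 17
Final answer: 17


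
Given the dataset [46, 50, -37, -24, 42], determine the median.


First, sort the list: [-37, -24, 42, 46, 50]
The list has 5 elements (odd count).
The middle index is 2 (0-based), and the element there is 42.
Final answer: 42


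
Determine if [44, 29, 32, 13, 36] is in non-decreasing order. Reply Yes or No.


Check consecutive pairs:
  44 <= 29? False
  29 <= 32? True
  32 <= 13? False
  13 <= 36? True
2 consecutive pair(s) are out of order, so the list is not sorted.
Final answer: No


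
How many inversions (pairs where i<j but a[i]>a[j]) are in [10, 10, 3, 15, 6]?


For each element, count the later elements that are smaller than it:
  10 (index 0): smaller elements after it = [3, 6] -> 2
  10 (index 1): smaller elements after it = [3, 6] -> 2
  3 (index 2): smaller elements after it = [] -> 0
  15 (index 3): smaller elements after it = [6] -> 1
Total inversions = 2 + 2 + 0 + 1 = 5
Final answer: 5


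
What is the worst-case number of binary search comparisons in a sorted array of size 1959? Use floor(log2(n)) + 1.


Binary search halves the search space each step.
Maximum comparisons = floor(log2(1959)) + 1
log2(1959) = 10.9359
floor(log2(1959)) = 10, so 10 + 1 = 11
Final answer: 11


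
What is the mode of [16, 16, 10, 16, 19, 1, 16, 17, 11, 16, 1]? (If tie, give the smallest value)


Count the frequency of each value:
  1 appears 2 time(s)
  10 appears 1 time(s)
  11 appears 1 time(s)
  16 appears 5 time(s)
  17 appears 1 time(s)
  19 appears 1 time(s)
Maximum frequency is 5.
Only 16 reaches that frequency, so it is the mode.
Final answer: 16


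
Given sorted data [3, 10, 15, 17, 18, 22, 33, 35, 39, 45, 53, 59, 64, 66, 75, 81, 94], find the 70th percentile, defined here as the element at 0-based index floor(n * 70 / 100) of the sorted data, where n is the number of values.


The dataset has n = 17 elements.
Index = floor(17 * 70 / 100) = floor(1190 / 100) = floor(11.9) = 11
Counting from index 0 in the sorted data, the element at index 11 is 59.
Final answer: 59


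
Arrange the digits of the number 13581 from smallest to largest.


The number 13581 has digits: 1, 3, 5, 8, 1
Sorted: 1, 1, 3, 5, 8
Joining the sorted digits gives the result.
Final answer: 11358


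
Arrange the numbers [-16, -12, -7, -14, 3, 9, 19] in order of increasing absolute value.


Compute absolute values:
  |-16| = 16
  |-12| = 12
  |-7| = 7
  |-14| = 14
  |3| = 3
  |9| = 9
  |19| = 19
Absolute values in increasing order: 3 < 7 < 9 < 12 < 14 < 16 < 19
Listing the original numbers in that order gives the answer.
Final answer: [3, -7, 9, -12, -14, -16, 19]


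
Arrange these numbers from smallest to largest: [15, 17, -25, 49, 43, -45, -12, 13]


Original list: [15, 17, -25, 49, 43, -45, -12, 13]
Repeatedly take the smallest remaining element:
  Remaining [15, 17, -25, 49, 43, -45, -12, 13] -> smallest is -45
  Remaining [15, 17, -25, 49, 43, -12, 13] -> smallest is -25
  Remaining [15, 17, 49, 43, -12, 13] -> smallest is -12
  Remaining [15, 17, 49, 43, 13] -> smallest is 13
  Remaining [15, 17, 49, 43] -> smallest is 15
  Remaining [17, 49, 43] -> smallest is 17
  Remaining [49, 43] -> smallest is 43
  Remaining [49] -> smallest is 49
Collecting the picks in order gives the sorted list.
Final answer: [-45, -25, -12, 13, 15, 17, 43, 49]


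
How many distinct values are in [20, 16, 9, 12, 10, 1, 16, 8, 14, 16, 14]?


List all unique values:
Distinct values: [1, 8, 9, 10, 12, 14, 16, 20]
Count = 8
Final answer: 8


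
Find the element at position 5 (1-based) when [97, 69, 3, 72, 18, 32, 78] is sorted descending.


Sort descending: [97, 78, 72, 69, 32, 18, 3]
The 5th element (1-indexed) is at index 4.
Value = 32
Final answer: 32


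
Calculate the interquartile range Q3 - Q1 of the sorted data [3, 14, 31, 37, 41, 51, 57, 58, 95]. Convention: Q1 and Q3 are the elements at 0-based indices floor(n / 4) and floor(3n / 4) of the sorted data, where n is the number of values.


The data has n = 9 elements.
Q1 index = floor(9 / 4) = floor(2.25) = 2; Q3 index = floor(3 * 9 / 4) = floor(6.75) = 6
Q1 = element at index 2 = 31
Q3 = element at index 6 = 57
IQR = 57 - 31 = 26
Final answer: 26


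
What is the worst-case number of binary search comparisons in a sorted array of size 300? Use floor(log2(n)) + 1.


Binary search halves the search space each step.
Maximum comparisons = floor(log2(300)) + 1
log2(300) = 8.2288
floor(log2(300)) = 8, so 8 + 1 = 9
Final answer: 9


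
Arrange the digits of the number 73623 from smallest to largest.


The number 73623 has digits: 7, 3, 6, 2, 3
Sorted: 2, 3, 3, 6, 7
Joining the sorted digits gives the result.
Final answer: 23367


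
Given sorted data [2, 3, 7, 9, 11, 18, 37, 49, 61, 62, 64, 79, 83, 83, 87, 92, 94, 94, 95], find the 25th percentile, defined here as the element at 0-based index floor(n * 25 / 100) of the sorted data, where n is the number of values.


The dataset has n = 19 elements.
Index = floor(19 * 25 / 100) = floor(475 / 100) = floor(4.75) = 4
Counting from index 0 in the sorted data, the element at index 4 is 11.
Final answer: 11


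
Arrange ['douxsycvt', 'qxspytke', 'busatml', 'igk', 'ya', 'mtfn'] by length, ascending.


Compute lengths:
  'douxsycvt' has length 9
  'qxspytke' has length 8
  'busatml' has length 7
  'igk' has length 3
  'ya' has length 2
  'mtfn' has length 4
Lengths in increasing order: 2 < 3 < 4 < 7 < 8 < 9
Listing the words in that order gives the answer.
Final answer: ['ya', 'igk', 'mtfn', 'busatml', 'qxspytke', 'douxsycvt']


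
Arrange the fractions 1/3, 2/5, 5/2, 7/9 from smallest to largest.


Convert to decimal for comparison:
  1/3 = 0.3333
  2/5 = 0.4
  5/2 = 2.5
  7/9 = 0.7778
Decimals in increasing order: 0.3333 < 0.4 < 0.7778 < 2.5
Writing each back as its fraction gives the sorted order.
Final answer: 1/3, 2/5, 7/9, 5/2


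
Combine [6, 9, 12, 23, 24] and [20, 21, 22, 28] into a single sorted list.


List A: [6, 9, 12, 23, 24]
List B: [20, 21, 22, 28]
Repeatedly compare the front elements and take the smaller:
  6 vs 20 -> take 6
  9 vs 20 -> take 9
  12 vs 20 -> take 12
  23 vs 20 -> take 20
  23 vs 21 -> take 21
  23 vs 22 -> take 22
  23 vs 28 -> take 23
  24 vs 28 -> take 24
  A is exhausted; append the rest of B: [28]
Final answer: [6, 9, 12, 20, 21, 22, 23, 24, 28]


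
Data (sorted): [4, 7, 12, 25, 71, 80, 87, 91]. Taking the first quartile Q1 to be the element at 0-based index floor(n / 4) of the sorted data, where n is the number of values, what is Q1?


The list has n = 8 elements.
Q1 index = floor(8 / 4) = floor(2) = 2
Counting from index 0 in the sorted data, the element at index 2 is 12.
Final answer: 12


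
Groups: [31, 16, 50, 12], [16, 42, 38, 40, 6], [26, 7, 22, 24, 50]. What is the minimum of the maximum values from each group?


Find max of each group:
  Group 1: [31, 16, 50, 12] -> max = 50
  Group 2: [16, 42, 38, 40, 6] -> max = 42
  Group 3: [26, 7, 22, 24, 50] -> max = 50
Maxes: [50, 42, 50]
Minimum of maxes = 42
Final answer: 42


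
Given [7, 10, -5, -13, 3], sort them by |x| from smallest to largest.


Compute absolute values:
  |7| = 7
  |10| = 10
  |-5| = 5
  |-13| = 13
  |3| = 3
Absolute values in increasing order: 3 < 5 < 7 < 10 < 13
Listing the original numbers in that order gives the answer.
Final answer: [3, -5, 7, 10, -13]


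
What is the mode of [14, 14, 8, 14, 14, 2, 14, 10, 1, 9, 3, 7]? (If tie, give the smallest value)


Count the frequency of each value:
  1 appears 1 time(s)
  2 appears 1 time(s)
  3 appears 1 time(s)
  7 appears 1 time(s)
  8 appears 1 time(s)
  9 appears 1 time(s)
  10 appears 1 time(s)
  14 appears 5 time(s)
Maximum frequency is 5.
Only 14 reaches that frequency, so it is the mode.
Final answer: 14


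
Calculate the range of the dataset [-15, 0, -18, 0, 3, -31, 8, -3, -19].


Maximum value: 8
Minimum value: -31
Range = 8 - (-31) = 39
Final answer: 39


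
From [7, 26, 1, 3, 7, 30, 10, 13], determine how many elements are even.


Check each element:
  7 is odd
  26 is even
  1 is odd
  3 is odd
  7 is odd
  30 is even
  10 is even
  13 is odd
Evens: [26, 30, 10]
Count of evens = 3
Final answer: 3


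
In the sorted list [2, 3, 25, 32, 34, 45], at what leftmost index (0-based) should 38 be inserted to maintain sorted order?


List is sorted: [2, 3, 25, 32, 34, 45]
We need the leftmost position where 38 can be inserted, i.e. the first index whose element is >= 38 (or the end of the list if none is).
Binary search with low=0, high=6 (0-based indices):
  low=0, high=6, mid=3: a[3]=32 < 38, so low = 4
  low=4, high=6, mid=5: a[5]=45 >= 38, so high = 5
  low=4, high=5, mid=4: a[4]=34 < 38, so low = 5
Now low = high = 5, so the insertion index is 5.
Final answer: 5


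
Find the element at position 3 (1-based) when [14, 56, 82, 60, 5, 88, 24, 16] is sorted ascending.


Sort ascending: [5, 14, 16, 24, 56, 60, 82, 88]
The 3rd element (1-indexed) is at index 2.
Value = 16
Final answer: 16


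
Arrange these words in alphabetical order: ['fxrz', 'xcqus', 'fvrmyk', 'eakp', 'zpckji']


Compare strings character by character (the first differing letter decides):
  'eakp' < 'fvrmyk' since 'e' < 'f' at position 1
  'fvrmyk' < 'fxrz' since 'v' < 'x' at position 2
  'fxrz' < 'xcqus' since 'f' < 'x' at position 1
  'xcqus' < 'zpckji' since 'x' < 'z' at position 1
Chaining these comparisons gives the alphabetical order.
Final answer: ['eakp', 'fvrmyk', 'fxrz', 'xcqus', 'zpckji']


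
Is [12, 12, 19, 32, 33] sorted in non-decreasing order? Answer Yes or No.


Check consecutive pairs:
  12 <= 12? True
  12 <= 19? True
  19 <= 32? True
  32 <= 33? True
Every consecutive pair is in order, so the list is non-decreasing.
Final answer: Yes


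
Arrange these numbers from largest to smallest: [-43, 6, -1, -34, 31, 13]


Original list: [-43, 6, -1, -34, 31, 13]
Repeatedly take the largest remaining element:
  Remaining [-43, 6, -1, -34, 31, 13] -> largest is 31
  Remaining [-43, 6, -1, -34, 13] -> largest is 13
  Remaining [-43, 6, -1, -34] -> largest is 6
  Remaining [-43, -1, -34] -> largest is -1
  Remaining [-43, -34] -> largest is -34
  Remaining [-43] -> largest is -43
Collecting the picks in order gives the descending list.
Final answer: [31, 13, 6, -1, -34, -43]


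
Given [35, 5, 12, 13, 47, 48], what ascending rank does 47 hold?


Sort ascending: [5, 12, 13, 35, 47, 48]
Find 47 in the sorted list.
47 is at position 5 (1-indexed).
Final answer: 5


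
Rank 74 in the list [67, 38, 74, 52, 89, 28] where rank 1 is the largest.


Sort descending: [89, 74, 67, 52, 38, 28]
Find 74 in the sorted list.
74 is at position 2.
Final answer: 2


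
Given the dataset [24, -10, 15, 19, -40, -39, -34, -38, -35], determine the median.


First, sort the list: [-40, -39, -38, -35, -34, -10, 15, 19, 24]
The list has 9 elements (odd count).
The middle index is 4 (0-based), and the element there is -34.
Final answer: -34


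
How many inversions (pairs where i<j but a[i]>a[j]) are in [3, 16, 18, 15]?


For each element, count the later elements that are smaller than it:
  3 (index 0): smaller elements after it = [] -> 0
  16 (index 1): smaller elements after it = [15] -> 1
  18 (index 2): smaller elements after it = [15] -> 1
Total inversions = 0 + 1 + 1 = 2
Final answer: 2


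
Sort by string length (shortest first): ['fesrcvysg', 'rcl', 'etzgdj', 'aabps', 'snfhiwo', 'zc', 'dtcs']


Compute lengths:
  'fesrcvysg' has length 9
  'rcl' has length 3
  'etzgdj' has length 6
  'aabps' has length 5
  'snfhiwo' has length 7
  'zc' has length 2
  'dtcs' has length 4
Lengths in increasing order: 2 < 3 < 4 < 5 < 6 < 7 < 9
Listing the words in that order gives the answer.
Final answer: ['zc', 'rcl', 'dtcs', 'aabps', 'etzgdj', 'snfhiwo', 'fesrcvysg']


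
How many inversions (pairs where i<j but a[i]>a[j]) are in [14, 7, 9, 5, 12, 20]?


For each element, count the later elements that are smaller than it:
  14 (index 0): smaller elements after it = [7, 9, 5, 12] -> 4
  7 (index 1): smaller elements after it = [5] -> 1
  9 (index 2): smaller elements after it = [5] -> 1
  5 (index 3): smaller elements after it = [] -> 0
  12 (index 4): smaller elements after it = [] -> 0
Total inversions = 4 + 1 + 1 + 0 + 0 = 6
Final answer: 6


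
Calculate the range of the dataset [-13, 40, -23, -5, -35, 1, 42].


Maximum value: 42
Minimum value: -35
Range = 42 - (-35) = 77
Final answer: 77


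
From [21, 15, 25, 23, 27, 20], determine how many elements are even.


Check each element:
  21 is odd
  15 is odd
  25 is odd
  23 is odd
  27 is odd
  20 is even
Evens: [20]
Count of evens = 1
Final answer: 1


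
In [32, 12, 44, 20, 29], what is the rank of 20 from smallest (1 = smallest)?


Sort ascending: [12, 20, 29, 32, 44]
Find 20 in the sorted list.
20 is at position 2 (1-indexed).
Final answer: 2


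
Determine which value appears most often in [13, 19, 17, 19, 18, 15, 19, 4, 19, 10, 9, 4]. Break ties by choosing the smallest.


Count the frequency of each value:
  4 appears 2 time(s)
  9 appears 1 time(s)
  10 appears 1 time(s)
  13 appears 1 time(s)
  15 appears 1 time(s)
  17 appears 1 time(s)
  18 appears 1 time(s)
  19 appears 4 time(s)
Maximum frequency is 4.
Only 19 reaches that frequency, so it is the mode.
Final answer: 19


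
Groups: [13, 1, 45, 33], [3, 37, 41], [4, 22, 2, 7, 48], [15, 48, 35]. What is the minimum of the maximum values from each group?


Find max of each group:
  Group 1: [13, 1, 45, 33] -> max = 45
  Group 2: [3, 37, 41] -> max = 41
  Group 3: [4, 22, 2, 7, 48] -> max = 48
  Group 4: [15, 48, 35] -> max = 48
Maxes: [45, 41, 48, 48]
Minimum of maxes = 41
Final answer: 41


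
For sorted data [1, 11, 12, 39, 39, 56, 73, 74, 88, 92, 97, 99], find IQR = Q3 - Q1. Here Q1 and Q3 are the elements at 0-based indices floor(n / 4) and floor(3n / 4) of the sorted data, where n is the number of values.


The data has n = 12 elements.
Q1 index = floor(12 / 4) = floor(3) = 3; Q3 index = floor(3 * 12 / 4) = floor(9) = 9
Q1 = element at index 3 = 39
Q3 = element at index 9 = 92
IQR = 92 - 39 = 53
Final answer: 53


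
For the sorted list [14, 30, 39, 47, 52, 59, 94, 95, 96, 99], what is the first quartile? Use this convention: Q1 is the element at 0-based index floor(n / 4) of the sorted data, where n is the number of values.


The list has n = 10 elements.
Q1 index = floor(10 / 4) = floor(2.5) = 2
Counting from index 0 in the sorted data, the element at index 2 is 39.
Final answer: 39


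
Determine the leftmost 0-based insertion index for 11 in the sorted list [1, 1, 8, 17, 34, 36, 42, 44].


List is sorted: [1, 1, 8, 17, 34, 36, 42, 44]
We need the leftmost position where 11 can be inserted, i.e. the first index whose element is >= 11 (or the end of the list if none is).
Binary search with low=0, high=8 (0-based indices):
  low=0, high=8, mid=4: a[4]=34 >= 11, so high = 4
  low=0, high=4, mid=2: a[2]=8 < 11, so low = 3
  low=3, high=4, mid=3: a[3]=17 >= 11, so high = 3
Now low = high = 3, so the insertion index is 3.
Final answer: 3


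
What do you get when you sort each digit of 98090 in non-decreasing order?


The number 98090 has digits: 9, 8, 0, 9, 0
Sorted: 0, 0, 8, 9, 9
Joining the sorted digits gives the result.
Final answer: 00899


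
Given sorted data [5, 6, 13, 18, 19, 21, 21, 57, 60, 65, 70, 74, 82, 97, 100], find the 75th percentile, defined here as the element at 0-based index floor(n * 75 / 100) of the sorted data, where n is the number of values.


The dataset has n = 15 elements.
Index = floor(15 * 75 / 100) = floor(1125 / 100) = floor(11.25) = 11
Counting from index 0 in the sorted data, the element at index 11 is 74.
Final answer: 74


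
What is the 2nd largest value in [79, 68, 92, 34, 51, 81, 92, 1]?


Sort descending: [92, 92, 81, 79, 68, 51, 34, 1]
The 2nd element (1-indexed) is at index 1.
Value = 92
Final answer: 92


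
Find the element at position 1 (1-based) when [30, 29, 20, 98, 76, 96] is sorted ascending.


Sort ascending: [20, 29, 30, 76, 96, 98]
The 1st element (1-indexed) is at index 0.
Value = 20
Final answer: 20


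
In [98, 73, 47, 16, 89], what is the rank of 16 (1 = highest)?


Sort descending: [98, 89, 73, 47, 16]
Find 16 in the sorted list.
16 is at position 5.
Final answer: 5


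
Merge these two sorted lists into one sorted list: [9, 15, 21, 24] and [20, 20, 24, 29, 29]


List A: [9, 15, 21, 24]
List B: [20, 20, 24, 29, 29]
Repeatedly compare the front elements and take the smaller:
  9 vs 20 -> take 9
  15 vs 20 -> take 15
  21 vs 20 -> take 20
  21 vs 20 -> take 20
  21 vs 24 -> take 21
  24 vs 24 -> take 24
  A is exhausted; append the rest of B: [24, 29, 29]
Final answer: [9, 15, 20, 20, 21, 24, 24, 29, 29]


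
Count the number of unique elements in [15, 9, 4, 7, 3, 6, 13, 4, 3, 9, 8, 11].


List all unique values:
Distinct values: [3, 4, 6, 7, 8, 9, 11, 13, 15]
Count = 9
Final answer: 9


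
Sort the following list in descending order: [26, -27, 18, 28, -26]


Original list: [26, -27, 18, 28, -26]
Repeatedly take the largest remaining element:
  Remaining [26, -27, 18, 28, -26] -> largest is 28
  Remaining [26, -27, 18, -26] -> largest is 26
  Remaining [-27, 18, -26] -> largest is 18
  Remaining [-27, -26] -> largest is -26
  Remaining [-27] -> largest is -27
Collecting the picks in order gives the descending list.
Final answer: [28, 26, 18, -26, -27]


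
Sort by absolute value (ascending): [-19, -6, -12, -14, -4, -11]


Compute absolute values:
  |-19| = 19
  |-6| = 6
  |-12| = 12
  |-14| = 14
  |-4| = 4
  |-11| = 11
Absolute values in increasing order: 4 < 6 < 11 < 12 < 14 < 19
Listing the original numbers in that order gives the answer.
Final answer: [-4, -6, -11, -12, -14, -19]


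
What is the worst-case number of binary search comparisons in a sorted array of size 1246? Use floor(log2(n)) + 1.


Binary search halves the search space each step.
Maximum comparisons = floor(log2(1246)) + 1
log2(1246) = 10.2831
floor(log2(1246)) = 10, so 10 + 1 = 11
Final answer: 11


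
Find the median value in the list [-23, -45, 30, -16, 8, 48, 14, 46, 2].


First, sort the list: [-45, -23, -16, 2, 8, 14, 30, 46, 48]
The list has 9 elements (odd count).
The middle index is 4 (0-based), and the element there is 8.
Final answer: 8


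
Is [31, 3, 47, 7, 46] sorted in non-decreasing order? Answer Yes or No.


Check consecutive pairs:
  31 <= 3? False
  3 <= 47? True
  47 <= 7? False
  7 <= 46? True
2 consecutive pair(s) are out of order, so the list is not sorted.
Final answer: No


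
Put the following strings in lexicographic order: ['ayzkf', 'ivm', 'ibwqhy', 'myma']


Compare strings character by character (the first differing letter decides):
  'ayzkf' < 'ibwqhy' since 'a' < 'i' at position 1
  'ibwqhy' < 'ivm' since 'b' < 'v' at position 2
  'ivm' < 'myma' since 'i' < 'm' at position 1
Chaining these comparisons gives the alphabetical order.
Final answer: ['ayzkf', 'ibwqhy', 'ivm', 'myma']


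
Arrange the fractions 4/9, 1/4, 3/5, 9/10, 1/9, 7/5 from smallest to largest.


Convert to decimal for comparison:
  4/9 = 0.4444
  1/4 = 0.25
  3/5 = 0.6
  9/10 = 0.9
  1/9 = 0.1111
  7/5 = 1.4
Decimals in increasing order: 0.1111 < 0.25 < 0.4444 < 0.6 < 0.9 < 1.4
Writing each back as its fraction gives the sorted order.
Final answer: 1/9, 1/4, 4/9, 3/5, 9/10, 7/5


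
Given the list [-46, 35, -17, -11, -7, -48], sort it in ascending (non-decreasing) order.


Original list: [-46, 35, -17, -11, -7, -48]
Repeatedly take the smallest remaining element:
  Remaining [-46, 35, -17, -11, -7, -48] -> smallest is -48
  Remaining [-46, 35, -17, -11, -7] -> smallest is -46
  Remaining [35, -17, -11, -7] -> smallest is -17
  Remaining [35, -11, -7] -> smallest is -11
  Remaining [35, -7] -> smallest is -7
  Remaining [35] -> smallest is 35
Collecting the picks in order gives the sorted list.
Final answer: [-48, -46, -17, -11, -7, 35]


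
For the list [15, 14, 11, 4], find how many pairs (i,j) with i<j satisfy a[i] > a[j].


For each element, count the later elements that are smaller than it:
  15 (index 0): smaller elements after it = [14, 11, 4] -> 3
  14 (index 1): smaller elements after it = [11, 4] -> 2
  11 (index 2): smaller elements after it = [4] -> 1
Total inversions = 3 + 2 + 1 = 6
Final answer: 6


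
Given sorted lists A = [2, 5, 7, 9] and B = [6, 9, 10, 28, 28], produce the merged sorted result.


List A: [2, 5, 7, 9]
List B: [6, 9, 10, 28, 28]
Repeatedly compare the front elements and take the smaller:
  2 vs 6 -> take 2
  5 vs 6 -> take 5
  7 vs 6 -> take 6
  7 vs 9 -> take 7
  9 vs 9 -> take 9
  A is exhausted; append the rest of B: [9, 10, 28, 28]
Final answer: [2, 5, 6, 7, 9, 9, 10, 28, 28]


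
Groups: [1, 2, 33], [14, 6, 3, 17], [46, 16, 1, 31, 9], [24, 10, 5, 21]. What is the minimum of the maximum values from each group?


Find max of each group:
  Group 1: [1, 2, 33] -> max = 33
  Group 2: [14, 6, 3, 17] -> max = 17
  Group 3: [46, 16, 1, 31, 9] -> max = 46
  Group 4: [24, 10, 5, 21] -> max = 24
Maxes: [33, 17, 46, 24]
Minimum of maxes = 17
Final answer: 17


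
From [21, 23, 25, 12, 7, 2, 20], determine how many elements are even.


Check each element:
  21 is odd
  23 is odd
  25 is odd
  12 is even
  7 is odd
  2 is even
  20 is even
Evens: [12, 2, 20]
Count of evens = 3
Final answer: 3


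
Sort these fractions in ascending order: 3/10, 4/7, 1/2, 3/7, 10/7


Convert to decimal for comparison:
  3/10 = 0.3
  4/7 = 0.5714
  1/2 = 0.5
  3/7 = 0.4286
  10/7 = 1.4286
Decimals in increasing order: 0.3 < 0.4286 < 0.5 < 0.5714 < 1.4286
Writing each back as its fraction gives the sorted order.
Final answer: 3/10, 3/7, 1/2, 4/7, 10/7


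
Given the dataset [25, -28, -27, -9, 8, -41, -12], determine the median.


First, sort the list: [-41, -28, -27, -12, -9, 8, 25]
The list has 7 elements (odd count).
The middle index is 3 (0-based), and the element there is -12.
Final answer: -12


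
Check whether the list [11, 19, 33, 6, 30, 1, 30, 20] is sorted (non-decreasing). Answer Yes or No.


Check consecutive pairs:
  11 <= 19? True
  19 <= 33? True
  33 <= 6? False
  6 <= 30? True
  30 <= 1? False
  1 <= 30? True
  30 <= 20? False
3 consecutive pair(s) are out of order, so the list is not sorted.
Final answer: No


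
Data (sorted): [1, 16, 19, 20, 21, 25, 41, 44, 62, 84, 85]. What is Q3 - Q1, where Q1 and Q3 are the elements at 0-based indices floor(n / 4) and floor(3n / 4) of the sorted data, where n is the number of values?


The data has n = 11 elements.
Q1 index = floor(11 / 4) = floor(2.75) = 2; Q3 index = floor(3 * 11 / 4) = floor(8.25) = 8
Q1 = element at index 2 = 19
Q3 = element at index 8 = 62
IQR = 62 - 19 = 43
Final answer: 43


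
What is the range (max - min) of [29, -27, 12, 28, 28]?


Maximum value: 29
Minimum value: -27
Range = 29 - (-27) = 56
Final answer: 56


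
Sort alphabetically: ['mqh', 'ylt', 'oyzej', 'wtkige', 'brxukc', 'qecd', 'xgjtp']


Compare strings character by character (the first differing letter decides):
  'brxukc' < 'mqh' since 'b' < 'm' at position 1
  'mqh' < 'oyzej' since 'm' < 'o' at position 1
  'oyzej' < 'qecd' since 'o' < 'q' at position 1
  'qecd' < 'wtkige' since 'q' < 'w' at position 1
  'wtkige' < 'xgjtp' since 'w' < 'x' at position 1
  'xgjtp' < 'ylt' since 'x' < 'y' at position 1
Chaining these comparisons gives the alphabetical order.
Final answer: ['brxukc', 'mqh', 'oyzej', 'qecd', 'wtkige', 'xgjtp', 'ylt']


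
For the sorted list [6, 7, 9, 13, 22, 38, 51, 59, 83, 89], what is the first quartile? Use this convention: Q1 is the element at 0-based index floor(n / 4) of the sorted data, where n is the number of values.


The list has n = 10 elements.
Q1 index = floor(10 / 4) = floor(2.5) = 2
Counting from index 0 in the sorted data, the element at index 2 is 9.
Final answer: 9


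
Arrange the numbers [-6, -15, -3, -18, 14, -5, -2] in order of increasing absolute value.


Compute absolute values:
  |-6| = 6
  |-15| = 15
  |-3| = 3
  |-18| = 18
  |14| = 14
  |-5| = 5
  |-2| = 2
Absolute values in increasing order: 2 < 3 < 5 < 6 < 14 < 15 < 18
Listing the original numbers in that order gives the answer.
Final answer: [-2, -3, -5, -6, 14, -15, -18]


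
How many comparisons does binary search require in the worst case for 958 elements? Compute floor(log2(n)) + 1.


Binary search halves the search space each step.
Maximum comparisons = floor(log2(958)) + 1
log2(958) = 9.9039
floor(log2(958)) = 9, so 9 + 1 = 10
Final answer: 10


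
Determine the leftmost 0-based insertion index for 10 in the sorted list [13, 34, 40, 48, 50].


List is sorted: [13, 34, 40, 48, 50]
We need the leftmost position where 10 can be inserted, i.e. the first index whose element is >= 10 (or the end of the list if none is).
Binary search with low=0, high=5 (0-based indices):
  low=0, high=5, mid=2: a[2]=40 >= 10, so high = 2
  low=0, high=2, mid=1: a[1]=34 >= 10, so high = 1
  low=0, high=1, mid=0: a[0]=13 >= 10, so high = 0
Now low = high = 0, so the insertion index is 0.
Final answer: 0


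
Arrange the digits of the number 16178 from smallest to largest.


The number 16178 has digits: 1, 6, 1, 7, 8
Sorted: 1, 1, 6, 7, 8
Joining the sorted digits gives the result.
Final answer: 11678


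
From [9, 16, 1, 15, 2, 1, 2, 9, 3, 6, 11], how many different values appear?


List all unique values:
Distinct values: [1, 2, 3, 6, 9, 11, 15, 16]
Count = 8
Final answer: 8


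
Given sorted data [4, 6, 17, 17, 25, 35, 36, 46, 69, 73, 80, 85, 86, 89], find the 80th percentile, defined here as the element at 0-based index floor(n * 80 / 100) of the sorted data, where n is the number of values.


The dataset has n = 14 elements.
Index = floor(14 * 80 / 100) = floor(1120 / 100) = floor(11.2) = 11
Counting from index 0 in the sorted data, the element at index 11 is 85.
Final answer: 85


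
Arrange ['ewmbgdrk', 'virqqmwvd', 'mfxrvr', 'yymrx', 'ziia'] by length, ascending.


Compute lengths:
  'ewmbgdrk' has length 8
  'virqqmwvd' has length 9
  'mfxrvr' has length 6
  'yymrx' has length 5
  'ziia' has length 4
Lengths in increasing order: 4 < 5 < 6 < 8 < 9
Listing the words in that order gives the answer.
Final answer: ['ziia', 'yymrx', 'mfxrvr', 'ewmbgdrk', 'virqqmwvd']


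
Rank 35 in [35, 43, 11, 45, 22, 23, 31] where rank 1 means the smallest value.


Sort ascending: [11, 22, 23, 31, 35, 43, 45]
Find 35 in the sorted list.
35 is at position 5 (1-indexed).
Final answer: 5


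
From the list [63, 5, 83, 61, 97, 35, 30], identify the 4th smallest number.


Sort ascending: [5, 30, 35, 61, 63, 83, 97]
The 4th element (1-indexed) is at index 3.
Value = 61
Final answer: 61


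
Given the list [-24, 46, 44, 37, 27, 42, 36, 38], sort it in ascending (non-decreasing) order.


Original list: [-24, 46, 44, 37, 27, 42, 36, 38]
Repeatedly take the smallest remaining element:
  Remaining [-24, 46, 44, 37, 27, 42, 36, 38] -> smallest is -24
  Remaining [46, 44, 37, 27, 42, 36, 38] -> smallest is 27
  Remaining [46, 44, 37, 42, 36, 38] -> smallest is 36
  Remaining [46, 44, 37, 42, 38] -> smallest is 37
  Remaining [46, 44, 42, 38] -> smallest is 38
  Remaining [46, 44, 42] -> smallest is 42
  Remaining [46, 44] -> smallest is 44
  Remaining [46] -> smallest is 46
Collecting the picks in order gives the sorted list.
Final answer: [-24, 27, 36, 37, 38, 42, 44, 46]


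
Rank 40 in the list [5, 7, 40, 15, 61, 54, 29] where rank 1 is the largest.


Sort descending: [61, 54, 40, 29, 15, 7, 5]
Find 40 in the sorted list.
40 is at position 3.
Final answer: 3


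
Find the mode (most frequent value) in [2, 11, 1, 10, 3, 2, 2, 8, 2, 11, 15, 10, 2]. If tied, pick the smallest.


Count the frequency of each value:
  1 appears 1 time(s)
  2 appears 5 time(s)
  3 appears 1 time(s)
  8 appears 1 time(s)
  10 appears 2 time(s)
  11 appears 2 time(s)
  15 appears 1 time(s)
Maximum frequency is 5.
Only 2 reaches that frequency, so it is the mode.
Final answer: 2


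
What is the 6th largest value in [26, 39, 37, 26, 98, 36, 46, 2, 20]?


Sort descending: [98, 46, 39, 37, 36, 26, 26, 20, 2]
The 6th element (1-indexed) is at index 5.
Value = 26
Final answer: 26


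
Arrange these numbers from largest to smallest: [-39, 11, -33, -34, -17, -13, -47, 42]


Original list: [-39, 11, -33, -34, -17, -13, -47, 42]
Repeatedly take the largest remaining element:
  Remaining [-39, 11, -33, -34, -17, -13, -47, 42] -> largest is 42
  Remaining [-39, 11, -33, -34, -17, -13, -47] -> largest is 11
  Remaining [-39, -33, -34, -17, -13, -47] -> largest is -13
  Remaining [-39, -33, -34, -17, -47] -> largest is -17
  Remaining [-39, -33, -34, -47] -> largest is -33
  Remaining [-39, -34, -47] -> largest is -34
  Remaining [-39, -47] -> largest is -39
  Remaining [-47] -> largest is -47
Collecting the picks in order gives the descending list.
Final answer: [42, 11, -13, -17, -33, -34, -39, -47]


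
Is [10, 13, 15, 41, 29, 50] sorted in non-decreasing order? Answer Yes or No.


Check consecutive pairs:
  10 <= 13? True
  13 <= 15? True
  15 <= 41? True
  41 <= 29? False
  29 <= 50? True
1 consecutive pair(s) are out of order, so the list is not sorted.
Final answer: No


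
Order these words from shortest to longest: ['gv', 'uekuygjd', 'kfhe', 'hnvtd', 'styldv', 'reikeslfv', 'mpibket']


Compute lengths:
  'gv' has length 2
  'uekuygjd' has length 8
  'kfhe' has length 4
  'hnvtd' has length 5
  'styldv' has length 6
  'reikeslfv' has length 9
  'mpibket' has length 7
Lengths in increasing order: 2 < 4 < 5 < 6 < 7 < 8 < 9
Listing the words in that order gives the answer.
Final answer: ['gv', 'kfhe', 'hnvtd', 'styldv', 'mpibket', 'uekuygjd', 'reikeslfv']


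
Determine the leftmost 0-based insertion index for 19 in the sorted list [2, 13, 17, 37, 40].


List is sorted: [2, 13, 17, 37, 40]
We need the leftmost position where 19 can be inserted, i.e. the first index whose element is >= 19 (or the end of the list if none is).
Binary search with low=0, high=5 (0-based indices):
  low=0, high=5, mid=2: a[2]=17 < 19, so low = 3
  low=3, high=5, mid=4: a[4]=40 >= 19, so high = 4
  low=3, high=4, mid=3: a[3]=37 >= 19, so high = 3
Now low = high = 3, so the insertion index is 3.
Final answer: 3


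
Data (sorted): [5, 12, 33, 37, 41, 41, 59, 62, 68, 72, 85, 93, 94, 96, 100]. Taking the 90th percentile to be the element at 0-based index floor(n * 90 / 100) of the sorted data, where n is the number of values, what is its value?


The dataset has n = 15 elements.
Index = floor(15 * 90 / 100) = floor(1350 / 100) = floor(13.5) = 13
Counting from index 0 in the sorted data, the element at index 13 is 96.
Final answer: 96


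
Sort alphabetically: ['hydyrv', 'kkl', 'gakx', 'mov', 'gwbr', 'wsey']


Compare strings character by character (the first differing letter decides):
  'gakx' < 'gwbr' since 'a' < 'w' at position 2
  'gwbr' < 'hydyrv' since 'g' < 'h' at position 1
  'hydyrv' < 'kkl' since 'h' < 'k' at position 1
  'kkl' < 'mov' since 'k' < 'm' at position 1
  'mov' < 'wsey' since 'm' < 'w' at position 1
Chaining these comparisons gives the alphabetical order.
Final answer: ['gakx', 'gwbr', 'hydyrv', 'kkl', 'mov', 'wsey']
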